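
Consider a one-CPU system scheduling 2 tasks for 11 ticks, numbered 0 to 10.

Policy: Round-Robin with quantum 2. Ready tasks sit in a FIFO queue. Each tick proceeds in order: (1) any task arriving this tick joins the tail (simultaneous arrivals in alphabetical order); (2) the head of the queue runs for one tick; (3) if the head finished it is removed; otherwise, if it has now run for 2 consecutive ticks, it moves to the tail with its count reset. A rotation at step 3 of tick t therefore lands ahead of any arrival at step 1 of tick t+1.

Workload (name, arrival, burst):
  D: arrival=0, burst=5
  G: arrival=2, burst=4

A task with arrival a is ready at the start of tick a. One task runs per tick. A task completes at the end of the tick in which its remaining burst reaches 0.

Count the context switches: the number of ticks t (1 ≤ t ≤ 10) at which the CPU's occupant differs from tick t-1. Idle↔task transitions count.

context switches = 4

t=0: queue=[D] q_used=0 → run D
t=1: queue=[D] q_used=1 → run D
t=2: queue=[D,G] q_used=0 → run D
t=3: queue=[D,G] q_used=1 → run D
t=4: queue=[G,D] q_used=0 → run G
t=5: queue=[G,D] q_used=1 → run G
t=6: queue=[D,G] q_used=0 → run D
t=7: queue=[G] q_used=0 → run G
t=8: queue=[G] q_used=1 → run G
t=9: (idle)
t=10: (idle)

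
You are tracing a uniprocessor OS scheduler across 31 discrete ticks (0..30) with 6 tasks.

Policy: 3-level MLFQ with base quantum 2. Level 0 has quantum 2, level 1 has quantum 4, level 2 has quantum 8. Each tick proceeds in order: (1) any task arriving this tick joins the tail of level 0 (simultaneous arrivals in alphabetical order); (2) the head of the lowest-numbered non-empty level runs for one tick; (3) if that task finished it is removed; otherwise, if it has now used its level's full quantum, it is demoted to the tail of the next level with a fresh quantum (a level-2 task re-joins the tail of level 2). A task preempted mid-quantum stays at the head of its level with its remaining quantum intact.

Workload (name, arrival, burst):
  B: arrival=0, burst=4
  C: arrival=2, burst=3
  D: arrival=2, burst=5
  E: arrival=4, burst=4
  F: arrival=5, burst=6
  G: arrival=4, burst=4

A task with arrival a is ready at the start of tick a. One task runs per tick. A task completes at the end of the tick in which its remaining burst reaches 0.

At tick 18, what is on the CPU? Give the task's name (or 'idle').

t=0: L0/L1/L2 = B/-/- → run B
t=1: L0/L1/L2 = B/-/- → run B
t=2: L0/L1/L2 = CD/B/- → run C
t=3: L0/L1/L2 = CD/B/- → run C
t=4: L0/L1/L2 = DEG/BC/- → run D
t=5: L0/L1/L2 = DEGF/BC/- → run D
t=6: L0/L1/L2 = EGF/BCD/- → run E
t=7: L0/L1/L2 = EGF/BCD/- → run E
t=8: L0/L1/L2 = GF/BCDE/- → run G
t=9: L0/L1/L2 = GF/BCDE/- → run G
t=10: L0/L1/L2 = F/BCDEG/- → run F
t=11: L0/L1/L2 = F/BCDEG/- → run F
t=12: L0/L1/L2 = -/BCDEGF/- → run B
t=13: L0/L1/L2 = -/BCDEGF/- → run B
t=14: L0/L1/L2 = -/CDEGF/- → run C
t=15: L0/L1/L2 = -/DEGF/- → run D
t=16: L0/L1/L2 = -/DEGF/- → run D
t=17: L0/L1/L2 = -/DEGF/- → run D
t=18: L0/L1/L2 = -/EGF/- → run E
t=19: L0/L1/L2 = -/EGF/- → run E
t=20: L0/L1/L2 = -/GF/- → run G
t=21: L0/L1/L2 = -/GF/- → run G
t=22: L0/L1/L2 = -/F/- → run F
t=23: L0/L1/L2 = -/F/- → run F
t=24: L0/L1/L2 = -/F/- → run F
t=25: L0/L1/L2 = -/F/- → run F
t=26: (idle)
t=27: (idle)
t=28: (idle)
t=29: (idle)
t=30: (idle)

running at tick 18 = E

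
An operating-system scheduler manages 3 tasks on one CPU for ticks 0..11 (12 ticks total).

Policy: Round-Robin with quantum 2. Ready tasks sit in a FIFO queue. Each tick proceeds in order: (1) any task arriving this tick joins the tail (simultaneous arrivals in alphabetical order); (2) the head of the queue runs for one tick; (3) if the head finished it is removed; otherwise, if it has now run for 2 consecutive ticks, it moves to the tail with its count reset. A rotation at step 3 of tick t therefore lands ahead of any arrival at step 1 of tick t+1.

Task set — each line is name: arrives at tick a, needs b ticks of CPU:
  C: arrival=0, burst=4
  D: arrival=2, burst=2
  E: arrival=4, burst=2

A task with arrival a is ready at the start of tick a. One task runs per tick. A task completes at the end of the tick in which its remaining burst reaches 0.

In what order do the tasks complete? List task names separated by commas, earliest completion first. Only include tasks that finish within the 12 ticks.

t=0: queue=[C] q_used=0 → run C
t=1: queue=[C] q_used=1 → run C
t=2: queue=[C,D] q_used=0 → run C
t=3: queue=[C,D] q_used=1 → run C
t=4: queue=[D,E] q_used=0 → run D
t=5: queue=[D,E] q_used=1 → run D
t=6: queue=[E] q_used=0 → run E
t=7: queue=[E] q_used=1 → run E
t=8: (idle)
t=9: (idle)
t=10: (idle)
t=11: (idle)

completion order = C, D, E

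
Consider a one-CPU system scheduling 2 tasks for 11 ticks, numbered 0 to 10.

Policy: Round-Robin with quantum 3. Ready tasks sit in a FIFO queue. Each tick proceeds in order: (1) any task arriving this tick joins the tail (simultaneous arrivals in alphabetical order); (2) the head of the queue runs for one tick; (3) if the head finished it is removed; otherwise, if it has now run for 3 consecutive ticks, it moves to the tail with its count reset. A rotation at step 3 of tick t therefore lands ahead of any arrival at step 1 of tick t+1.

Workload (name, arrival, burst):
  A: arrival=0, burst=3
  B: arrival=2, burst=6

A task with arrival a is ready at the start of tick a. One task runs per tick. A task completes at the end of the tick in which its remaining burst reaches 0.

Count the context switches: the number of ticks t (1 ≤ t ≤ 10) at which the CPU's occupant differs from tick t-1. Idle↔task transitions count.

context switches = 2

t=0: queue=[A] q_used=0 → run A
t=1: queue=[A] q_used=1 → run A
t=2: queue=[A,B] q_used=2 → run A
t=3: queue=[B] q_used=0 → run B
t=4: queue=[B] q_used=1 → run B
t=5: queue=[B] q_used=2 → run B
t=6: queue=[B] q_used=0 → run B
t=7: queue=[B] q_used=1 → run B
t=8: queue=[B] q_used=2 → run B
t=9: (idle)
t=10: (idle)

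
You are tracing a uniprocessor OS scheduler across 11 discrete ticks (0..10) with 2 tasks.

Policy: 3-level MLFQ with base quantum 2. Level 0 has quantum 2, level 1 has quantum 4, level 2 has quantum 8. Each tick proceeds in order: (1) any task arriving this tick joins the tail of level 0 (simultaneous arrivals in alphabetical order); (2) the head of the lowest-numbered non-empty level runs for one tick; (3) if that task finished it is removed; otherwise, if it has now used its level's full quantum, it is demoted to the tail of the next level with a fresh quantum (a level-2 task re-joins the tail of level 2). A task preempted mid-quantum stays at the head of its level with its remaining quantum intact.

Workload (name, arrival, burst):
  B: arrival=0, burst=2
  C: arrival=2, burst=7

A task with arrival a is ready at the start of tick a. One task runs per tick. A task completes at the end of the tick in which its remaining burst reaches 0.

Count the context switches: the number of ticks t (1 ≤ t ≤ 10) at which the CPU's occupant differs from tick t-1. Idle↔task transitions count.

context switches = 2

t=0: L0/L1/L2 = B/-/- → run B
t=1: L0/L1/L2 = B/-/- → run B
t=2: L0/L1/L2 = C/-/- → run C
t=3: L0/L1/L2 = C/-/- → run C
t=4: L0/L1/L2 = -/C/- → run C
t=5: L0/L1/L2 = -/C/- → run C
t=6: L0/L1/L2 = -/C/- → run C
t=7: L0/L1/L2 = -/C/- → run C
t=8: L0/L1/L2 = -/-/C → run C
t=9: (idle)
t=10: (idle)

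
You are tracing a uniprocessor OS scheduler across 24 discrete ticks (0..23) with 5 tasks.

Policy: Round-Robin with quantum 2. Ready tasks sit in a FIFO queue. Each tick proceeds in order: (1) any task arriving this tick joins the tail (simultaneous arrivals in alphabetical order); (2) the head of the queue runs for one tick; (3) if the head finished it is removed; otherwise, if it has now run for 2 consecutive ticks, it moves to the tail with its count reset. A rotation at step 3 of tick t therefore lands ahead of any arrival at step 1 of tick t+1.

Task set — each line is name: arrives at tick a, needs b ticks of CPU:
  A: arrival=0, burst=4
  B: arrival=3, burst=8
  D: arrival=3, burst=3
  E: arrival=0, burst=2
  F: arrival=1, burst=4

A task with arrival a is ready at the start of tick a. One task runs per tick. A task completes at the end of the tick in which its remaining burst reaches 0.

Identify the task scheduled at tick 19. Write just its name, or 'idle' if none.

t=0: queue=[A,E] q_used=0 → run A
t=1: queue=[A,E,F] q_used=1 → run A
t=2: queue=[E,F,A] q_used=0 → run E
t=3: queue=[E,F,A,B,D] q_used=1 → run E
t=4: queue=[F,A,B,D] q_used=0 → run F
t=5: queue=[F,A,B,D] q_used=1 → run F
t=6: queue=[A,B,D,F] q_used=0 → run A
t=7: queue=[A,B,D,F] q_used=1 → run A
t=8: queue=[B,D,F] q_used=0 → run B
t=9: queue=[B,D,F] q_used=1 → run B
t=10: queue=[D,F,B] q_used=0 → run D
t=11: queue=[D,F,B] q_used=1 → run D
t=12: queue=[F,B,D] q_used=0 → run F
t=13: queue=[F,B,D] q_used=1 → run F
t=14: queue=[B,D] q_used=0 → run B
t=15: queue=[B,D] q_used=1 → run B
t=16: queue=[D,B] q_used=0 → run D
t=17: queue=[B] q_used=0 → run B
t=18: queue=[B] q_used=1 → run B
t=19: queue=[B] q_used=0 → run B
t=20: queue=[B] q_used=1 → run B
t=21: (idle)
t=22: (idle)
t=23: (idle)

running at tick 19 = B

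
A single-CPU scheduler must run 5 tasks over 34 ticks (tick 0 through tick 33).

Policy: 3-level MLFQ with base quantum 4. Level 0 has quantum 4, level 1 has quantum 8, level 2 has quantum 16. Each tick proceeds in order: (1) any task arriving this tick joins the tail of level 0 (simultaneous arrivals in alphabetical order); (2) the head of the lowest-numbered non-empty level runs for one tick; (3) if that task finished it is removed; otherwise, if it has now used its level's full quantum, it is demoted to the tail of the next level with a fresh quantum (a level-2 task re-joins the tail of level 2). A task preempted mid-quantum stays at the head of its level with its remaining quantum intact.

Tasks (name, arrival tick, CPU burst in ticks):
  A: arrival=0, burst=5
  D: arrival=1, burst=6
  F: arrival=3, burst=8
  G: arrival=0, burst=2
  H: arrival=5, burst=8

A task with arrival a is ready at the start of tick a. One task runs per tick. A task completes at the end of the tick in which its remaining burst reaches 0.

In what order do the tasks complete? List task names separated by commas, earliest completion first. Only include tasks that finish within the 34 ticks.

t=0: L0/L1/L2 = AG/-/- → run A
t=1: L0/L1/L2 = AGD/-/- → run A
t=2: L0/L1/L2 = AGD/-/- → run A
t=3: L0/L1/L2 = AGDF/-/- → run A
t=4: L0/L1/L2 = GDF/A/- → run G
t=5: L0/L1/L2 = GDFH/A/- → run G
t=6: L0/L1/L2 = DFH/A/- → run D
t=7: L0/L1/L2 = DFH/A/- → run D
t=8: L0/L1/L2 = DFH/A/- → run D
t=9: L0/L1/L2 = DFH/A/- → run D
t=10: L0/L1/L2 = FH/AD/- → run F
t=11: L0/L1/L2 = FH/AD/- → run F
t=12: L0/L1/L2 = FH/AD/- → run F
t=13: L0/L1/L2 = FH/AD/- → run F
t=14: L0/L1/L2 = H/ADF/- → run H
t=15: L0/L1/L2 = H/ADF/- → run H
t=16: L0/L1/L2 = H/ADF/- → run H
t=17: L0/L1/L2 = H/ADF/- → run H
t=18: L0/L1/L2 = -/ADFH/- → run A
t=19: L0/L1/L2 = -/DFH/- → run D
t=20: L0/L1/L2 = -/DFH/- → run D
t=21: L0/L1/L2 = -/FH/- → run F
t=22: L0/L1/L2 = -/FH/- → run F
t=23: L0/L1/L2 = -/FH/- → run F
t=24: L0/L1/L2 = -/FH/- → run F
t=25: L0/L1/L2 = -/H/- → run H
t=26: L0/L1/L2 = -/H/- → run H
t=27: L0/L1/L2 = -/H/- → run H
t=28: L0/L1/L2 = -/H/- → run H
t=29: (idle)
t=30: (idle)
t=31: (idle)
t=32: (idle)
t=33: (idle)

completion order = G, A, D, F, H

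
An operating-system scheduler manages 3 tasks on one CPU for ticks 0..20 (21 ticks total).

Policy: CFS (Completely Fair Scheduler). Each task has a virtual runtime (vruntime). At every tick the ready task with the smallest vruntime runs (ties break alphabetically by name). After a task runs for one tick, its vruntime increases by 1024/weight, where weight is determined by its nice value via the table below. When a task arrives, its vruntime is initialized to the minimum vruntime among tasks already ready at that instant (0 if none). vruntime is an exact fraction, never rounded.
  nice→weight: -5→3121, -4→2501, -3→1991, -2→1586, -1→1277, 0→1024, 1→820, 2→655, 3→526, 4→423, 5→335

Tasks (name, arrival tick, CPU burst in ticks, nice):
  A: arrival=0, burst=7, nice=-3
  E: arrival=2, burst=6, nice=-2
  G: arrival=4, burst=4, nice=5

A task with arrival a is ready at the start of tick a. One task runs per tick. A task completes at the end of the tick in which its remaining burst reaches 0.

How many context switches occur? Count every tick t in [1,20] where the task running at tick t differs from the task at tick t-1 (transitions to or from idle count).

t=0: vr[A=0] → run A
t=1: vr[A=1024/1991] → run A
t=2: vr[A=2048/1991 E=2048/1991] → run A
t=3: vr[A=3072/1991 E=2048/1991] → run E
t=4: vr[A=3072/1991 E=2643456/1578863 G=3072/1991] → run A
t=5: vr[A=4096/1991 E=2643456/1578863 G=3072/1991] → run G
t=6: vr[A=4096/1991 E=2643456/1578863 G=3067904/666985] → run E
t=7: vr[A=4096/1991 E=3662848/1578863 G=3067904/666985] → run A
t=8: vr[A=5120/1991 E=3662848/1578863 G=3067904/666985] → run E
t=9: vr[A=5120/1991 E=4682240/1578863 G=3067904/666985] → run A
t=10: vr[A=6144/1991 E=4682240/1578863 G=3067904/666985] → run E
t=11: vr[A=6144/1991 E=5701632/1578863 G=3067904/666985] → run A
t=12: vr[E=5701632/1578863 G=3067904/666985] → run E
t=13: vr[E=6721024/1578863 G=3067904/666985] → run E
t=14: vr[G=3067904/666985] → run G
t=15: vr[G=5106688/666985] → run G
t=16: vr[G=7145472/666985] → run G
t=17: (idle)
t=18: (idle)
t=19: (idle)
t=20: (idle)

context switches = 12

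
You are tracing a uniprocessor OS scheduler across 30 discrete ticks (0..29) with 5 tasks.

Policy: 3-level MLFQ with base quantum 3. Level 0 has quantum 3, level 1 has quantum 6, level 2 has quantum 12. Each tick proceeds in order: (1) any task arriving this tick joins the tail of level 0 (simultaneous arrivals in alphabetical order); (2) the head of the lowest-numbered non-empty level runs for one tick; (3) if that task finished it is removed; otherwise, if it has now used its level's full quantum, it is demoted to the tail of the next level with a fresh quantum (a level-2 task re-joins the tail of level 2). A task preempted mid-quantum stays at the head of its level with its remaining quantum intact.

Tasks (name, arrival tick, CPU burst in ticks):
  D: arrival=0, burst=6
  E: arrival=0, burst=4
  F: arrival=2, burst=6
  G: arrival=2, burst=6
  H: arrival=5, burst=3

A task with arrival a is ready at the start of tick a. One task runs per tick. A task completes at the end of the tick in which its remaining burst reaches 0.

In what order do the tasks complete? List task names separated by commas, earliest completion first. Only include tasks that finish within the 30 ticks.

t=0: L0/L1/L2 = DE/-/- → run D
t=1: L0/L1/L2 = DE/-/- → run D
t=2: L0/L1/L2 = DEFG/-/- → run D
t=3: L0/L1/L2 = EFG/D/- → run E
t=4: L0/L1/L2 = EFG/D/- → run E
t=5: L0/L1/L2 = EFGH/D/- → run E
t=6: L0/L1/L2 = FGH/DE/- → run F
t=7: L0/L1/L2 = FGH/DE/- → run F
t=8: L0/L1/L2 = FGH/DE/- → run F
t=9: L0/L1/L2 = GH/DEF/- → run G
t=10: L0/L1/L2 = GH/DEF/- → run G
t=11: L0/L1/L2 = GH/DEF/- → run G
t=12: L0/L1/L2 = H/DEFG/- → run H
t=13: L0/L1/L2 = H/DEFG/- → run H
t=14: L0/L1/L2 = H/DEFG/- → run H
t=15: L0/L1/L2 = -/DEFG/- → run D
t=16: L0/L1/L2 = -/DEFG/- → run D
t=17: L0/L1/L2 = -/DEFG/- → run D
t=18: L0/L1/L2 = -/EFG/- → run E
t=19: L0/L1/L2 = -/FG/- → run F
t=20: L0/L1/L2 = -/FG/- → run F
t=21: L0/L1/L2 = -/FG/- → run F
t=22: L0/L1/L2 = -/G/- → run G
t=23: L0/L1/L2 = -/G/- → run G
t=24: L0/L1/L2 = -/G/- → run G
t=25: (idle)
t=26: (idle)
t=27: (idle)
t=28: (idle)
t=29: (idle)

completion order = H, D, E, F, G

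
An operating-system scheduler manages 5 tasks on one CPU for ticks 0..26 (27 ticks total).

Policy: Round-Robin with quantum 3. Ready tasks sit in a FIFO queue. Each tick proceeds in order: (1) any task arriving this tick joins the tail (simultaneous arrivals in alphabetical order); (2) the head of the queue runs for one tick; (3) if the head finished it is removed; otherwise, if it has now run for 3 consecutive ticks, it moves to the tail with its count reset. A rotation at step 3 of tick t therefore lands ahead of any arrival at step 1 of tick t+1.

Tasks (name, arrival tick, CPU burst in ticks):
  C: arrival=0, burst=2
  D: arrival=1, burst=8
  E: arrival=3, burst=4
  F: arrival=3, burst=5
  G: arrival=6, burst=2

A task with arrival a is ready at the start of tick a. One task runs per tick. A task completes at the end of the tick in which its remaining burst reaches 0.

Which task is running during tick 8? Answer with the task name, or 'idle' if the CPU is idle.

running at tick 8 = F

t=0: queue=[C] q_used=0 → run C
t=1: queue=[C,D] q_used=1 → run C
t=2: queue=[D] q_used=0 → run D
t=3: queue=[D,E,F] q_used=1 → run D
t=4: queue=[D,E,F] q_used=2 → run D
t=5: queue=[E,F,D] q_used=0 → run E
t=6: queue=[E,F,D,G] q_used=1 → run E
t=7: queue=[E,F,D,G] q_used=2 → run E
t=8: queue=[F,D,G,E] q_used=0 → run F
t=9: queue=[F,D,G,E] q_used=1 → run F
t=10: queue=[F,D,G,E] q_used=2 → run F
t=11: queue=[D,G,E,F] q_used=0 → run D
t=12: queue=[D,G,E,F] q_used=1 → run D
t=13: queue=[D,G,E,F] q_used=2 → run D
t=14: queue=[G,E,F,D] q_used=0 → run G
t=15: queue=[G,E,F,D] q_used=1 → run G
t=16: queue=[E,F,D] q_used=0 → run E
t=17: queue=[F,D] q_used=0 → run F
t=18: queue=[F,D] q_used=1 → run F
t=19: queue=[D] q_used=0 → run D
t=20: queue=[D] q_used=1 → run D
t=21: (idle)
t=22: (idle)
t=23: (idle)
t=24: (idle)
t=25: (idle)
t=26: (idle)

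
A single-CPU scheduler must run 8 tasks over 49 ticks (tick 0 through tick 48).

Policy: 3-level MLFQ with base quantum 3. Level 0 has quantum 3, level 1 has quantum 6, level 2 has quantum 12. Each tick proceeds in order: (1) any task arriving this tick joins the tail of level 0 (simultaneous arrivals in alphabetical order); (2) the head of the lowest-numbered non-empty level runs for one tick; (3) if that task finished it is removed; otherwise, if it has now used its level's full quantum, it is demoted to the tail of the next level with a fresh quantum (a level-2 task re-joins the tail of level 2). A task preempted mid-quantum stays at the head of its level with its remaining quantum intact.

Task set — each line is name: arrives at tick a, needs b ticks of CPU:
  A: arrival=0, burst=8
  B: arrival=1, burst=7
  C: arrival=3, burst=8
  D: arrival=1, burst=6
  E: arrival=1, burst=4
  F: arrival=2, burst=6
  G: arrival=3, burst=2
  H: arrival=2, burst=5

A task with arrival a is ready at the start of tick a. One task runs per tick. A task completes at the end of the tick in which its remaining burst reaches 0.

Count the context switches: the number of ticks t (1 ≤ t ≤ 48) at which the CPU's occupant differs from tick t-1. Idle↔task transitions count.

t=0: L0/L1/L2 = A/-/- → run A
t=1: L0/L1/L2 = ABDE/-/- → run A
t=2: L0/L1/L2 = ABDEFH/-/- → run A
t=3: L0/L1/L2 = BDEFHCG/A/- → run B
t=4: L0/L1/L2 = BDEFHCG/A/- → run B
t=5: L0/L1/L2 = BDEFHCG/A/- → run B
t=6: L0/L1/L2 = DEFHCG/AB/- → run D
t=7: L0/L1/L2 = DEFHCG/AB/- → run D
t=8: L0/L1/L2 = DEFHCG/AB/- → run D
t=9: L0/L1/L2 = EFHCG/ABD/- → run E
t=10: L0/L1/L2 = EFHCG/ABD/- → run E
t=11: L0/L1/L2 = EFHCG/ABD/- → run E
t=12: L0/L1/L2 = FHCG/ABDE/- → run F
t=13: L0/L1/L2 = FHCG/ABDE/- → run F
t=14: L0/L1/L2 = FHCG/ABDE/- → run F
t=15: L0/L1/L2 = HCG/ABDEF/- → run H
t=16: L0/L1/L2 = HCG/ABDEF/- → run H
t=17: L0/L1/L2 = HCG/ABDEF/- → run H
t=18: L0/L1/L2 = CG/ABDEFH/- → run C
t=19: L0/L1/L2 = CG/ABDEFH/- → run C
t=20: L0/L1/L2 = CG/ABDEFH/- → run C
t=21: L0/L1/L2 = G/ABDEFHC/- → run G
t=22: L0/L1/L2 = G/ABDEFHC/- → run G
t=23: L0/L1/L2 = -/ABDEFHC/- → run A
t=24: L0/L1/L2 = -/ABDEFHC/- → run A
t=25: L0/L1/L2 = -/ABDEFHC/- → run A
t=26: L0/L1/L2 = -/ABDEFHC/- → run A
t=27: L0/L1/L2 = -/ABDEFHC/- → run A
t=28: L0/L1/L2 = -/BDEFHC/- → run B
t=29: L0/L1/L2 = -/BDEFHC/- → run B
t=30: L0/L1/L2 = -/BDEFHC/- → run B
t=31: L0/L1/L2 = -/BDEFHC/- → run B
t=32: L0/L1/L2 = -/DEFHC/- → run D
t=33: L0/L1/L2 = -/DEFHC/- → run D
t=34: L0/L1/L2 = -/DEFHC/- → run D
t=35: L0/L1/L2 = -/EFHC/- → run E
t=36: L0/L1/L2 = -/FHC/- → run F
t=37: L0/L1/L2 = -/FHC/- → run F
t=38: L0/L1/L2 = -/FHC/- → run F
t=39: L0/L1/L2 = -/HC/- → run H
t=40: L0/L1/L2 = -/HC/- → run H
t=41: L0/L1/L2 = -/C/- → run C
t=42: L0/L1/L2 = -/C/- → run C
t=43: L0/L1/L2 = -/C/- → run C
t=44: L0/L1/L2 = -/C/- → run C
t=45: L0/L1/L2 = -/C/- → run C
t=46: (idle)
t=47: (idle)
t=48: (idle)

context switches = 15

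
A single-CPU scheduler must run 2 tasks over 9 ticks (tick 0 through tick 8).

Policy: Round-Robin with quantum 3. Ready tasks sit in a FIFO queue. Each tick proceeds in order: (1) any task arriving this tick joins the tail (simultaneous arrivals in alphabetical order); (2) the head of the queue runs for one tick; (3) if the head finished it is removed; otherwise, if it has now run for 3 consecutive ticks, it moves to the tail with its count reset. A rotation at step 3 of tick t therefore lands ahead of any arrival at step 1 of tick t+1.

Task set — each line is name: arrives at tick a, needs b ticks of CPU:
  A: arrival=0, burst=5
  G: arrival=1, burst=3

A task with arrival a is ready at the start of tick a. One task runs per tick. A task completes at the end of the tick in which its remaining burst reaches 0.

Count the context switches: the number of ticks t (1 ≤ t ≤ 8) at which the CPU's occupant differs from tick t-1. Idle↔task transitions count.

t=0: queue=[A] q_used=0 → run A
t=1: queue=[A,G] q_used=1 → run A
t=2: queue=[A,G] q_used=2 → run A
t=3: queue=[G,A] q_used=0 → run G
t=4: queue=[G,A] q_used=1 → run G
t=5: queue=[G,A] q_used=2 → run G
t=6: queue=[A] q_used=0 → run A
t=7: queue=[A] q_used=1 → run A
t=8: (idle)

context switches = 3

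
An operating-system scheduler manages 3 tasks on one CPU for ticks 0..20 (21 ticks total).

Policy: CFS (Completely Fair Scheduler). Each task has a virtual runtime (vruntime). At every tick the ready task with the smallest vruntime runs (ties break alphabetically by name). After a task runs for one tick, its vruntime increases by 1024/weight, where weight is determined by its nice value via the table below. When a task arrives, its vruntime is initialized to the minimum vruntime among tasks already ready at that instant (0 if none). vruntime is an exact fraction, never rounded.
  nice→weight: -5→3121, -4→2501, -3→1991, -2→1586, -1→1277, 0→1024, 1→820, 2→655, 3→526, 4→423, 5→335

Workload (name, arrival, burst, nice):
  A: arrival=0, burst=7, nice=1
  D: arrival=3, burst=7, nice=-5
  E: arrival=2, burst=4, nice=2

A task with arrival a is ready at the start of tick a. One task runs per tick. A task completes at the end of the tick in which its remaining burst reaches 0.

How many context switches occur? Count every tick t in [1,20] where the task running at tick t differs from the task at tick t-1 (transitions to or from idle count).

t=0: vr[A=0] → run A
t=1: vr[A=256/205] → run A
t=2: vr[A=512/205 E=512/205] → run A
t=3: vr[A=768/205 D=512/205 E=512/205] → run D
t=4: vr[A=768/205 D=1807872/639805 E=512/205] → run E
t=5: vr[A=768/205 D=1807872/639805 E=109056/26855] → run D
t=6: vr[A=768/205 D=2017792/639805 E=109056/26855] → run D
t=7: vr[A=768/205 D=2227712/639805 E=109056/26855] → run D
t=8: vr[A=768/205 D=2437632/639805 E=109056/26855] → run A
t=9: vr[A=1024/205 D=2437632/639805 E=109056/26855] → run D
t=10: vr[A=1024/205 D=2647552/639805 E=109056/26855] → run E
t=11: vr[A=1024/205 D=2647552/639805 E=30208/5371] → run D
t=12: vr[A=1024/205 D=2857472/639805 E=30208/5371] → run D
t=13: vr[A=1024/205 E=30208/5371] → run A
t=14: vr[A=256/41 E=30208/5371] → run E
t=15: vr[A=256/41 E=193024/26855] → run A
t=16: vr[A=1536/205 E=193024/26855] → run E
t=17: vr[A=1536/205] → run A
t=18: (idle)
t=19: (idle)
t=20: (idle)

context switches = 13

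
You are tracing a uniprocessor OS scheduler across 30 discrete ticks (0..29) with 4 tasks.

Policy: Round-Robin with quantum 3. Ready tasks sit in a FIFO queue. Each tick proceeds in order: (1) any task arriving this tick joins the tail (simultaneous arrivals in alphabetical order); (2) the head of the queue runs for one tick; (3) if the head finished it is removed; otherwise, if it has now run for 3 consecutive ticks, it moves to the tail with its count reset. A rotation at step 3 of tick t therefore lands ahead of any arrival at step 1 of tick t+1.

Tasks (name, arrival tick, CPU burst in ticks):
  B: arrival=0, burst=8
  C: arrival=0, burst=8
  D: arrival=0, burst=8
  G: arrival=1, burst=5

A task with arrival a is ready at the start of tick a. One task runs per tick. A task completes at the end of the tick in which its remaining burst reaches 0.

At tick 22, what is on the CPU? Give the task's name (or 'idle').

t=0: queue=[B,C,D] q_used=0 → run B
t=1: queue=[B,C,D,G] q_used=1 → run B
t=2: queue=[B,C,D,G] q_used=2 → run B
t=3: queue=[C,D,G,B] q_used=0 → run C
t=4: queue=[C,D,G,B] q_used=1 → run C
t=5: queue=[C,D,G,B] q_used=2 → run C
t=6: queue=[D,G,B,C] q_used=0 → run D
t=7: queue=[D,G,B,C] q_used=1 → run D
t=8: queue=[D,G,B,C] q_used=2 → run D
t=9: queue=[G,B,C,D] q_used=0 → run G
t=10: queue=[G,B,C,D] q_used=1 → run G
t=11: queue=[G,B,C,D] q_used=2 → run G
t=12: queue=[B,C,D,G] q_used=0 → run B
t=13: queue=[B,C,D,G] q_used=1 → run B
t=14: queue=[B,C,D,G] q_used=2 → run B
t=15: queue=[C,D,G,B] q_used=0 → run C
t=16: queue=[C,D,G,B] q_used=1 → run C
t=17: queue=[C,D,G,B] q_used=2 → run C
t=18: queue=[D,G,B,C] q_used=0 → run D
t=19: queue=[D,G,B,C] q_used=1 → run D
t=20: queue=[D,G,B,C] q_used=2 → run D
t=21: queue=[G,B,C,D] q_used=0 → run G
t=22: queue=[G,B,C,D] q_used=1 → run G
t=23: queue=[B,C,D] q_used=0 → run B
t=24: queue=[B,C,D] q_used=1 → run B
t=25: queue=[C,D] q_used=0 → run C
t=26: queue=[C,D] q_used=1 → run C
t=27: queue=[D] q_used=0 → run D
t=28: queue=[D] q_used=1 → run D
t=29: (idle)

running at tick 22 = G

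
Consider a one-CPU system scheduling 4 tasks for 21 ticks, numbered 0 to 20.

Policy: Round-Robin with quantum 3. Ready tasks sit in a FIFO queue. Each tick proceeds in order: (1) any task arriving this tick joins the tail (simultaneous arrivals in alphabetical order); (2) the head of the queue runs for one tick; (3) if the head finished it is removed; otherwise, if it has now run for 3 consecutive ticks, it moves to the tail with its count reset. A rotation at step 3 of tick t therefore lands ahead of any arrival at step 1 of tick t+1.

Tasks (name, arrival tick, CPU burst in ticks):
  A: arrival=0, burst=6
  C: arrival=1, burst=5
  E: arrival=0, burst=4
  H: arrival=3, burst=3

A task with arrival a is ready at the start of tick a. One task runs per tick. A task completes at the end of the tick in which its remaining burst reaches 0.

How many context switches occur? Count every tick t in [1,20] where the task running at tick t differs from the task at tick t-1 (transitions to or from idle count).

context switches = 7

t=0: queue=[A,E] q_used=0 → run A
t=1: queue=[A,E,C] q_used=1 → run A
t=2: queue=[A,E,C] q_used=2 → run A
t=3: queue=[E,C,A,H] q_used=0 → run E
t=4: queue=[E,C,A,H] q_used=1 → run E
t=5: queue=[E,C,A,H] q_used=2 → run E
t=6: queue=[C,A,H,E] q_used=0 → run C
t=7: queue=[C,A,H,E] q_used=1 → run C
t=8: queue=[C,A,H,E] q_used=2 → run C
t=9: queue=[A,H,E,C] q_used=0 → run A
t=10: queue=[A,H,E,C] q_used=1 → run A
t=11: queue=[A,H,E,C] q_used=2 → run A
t=12: queue=[H,E,C] q_used=0 → run H
t=13: queue=[H,E,C] q_used=1 → run H
t=14: queue=[H,E,C] q_used=2 → run H
t=15: queue=[E,C] q_used=0 → run E
t=16: queue=[C] q_used=0 → run C
t=17: queue=[C] q_used=1 → run C
t=18: (idle)
t=19: (idle)
t=20: (idle)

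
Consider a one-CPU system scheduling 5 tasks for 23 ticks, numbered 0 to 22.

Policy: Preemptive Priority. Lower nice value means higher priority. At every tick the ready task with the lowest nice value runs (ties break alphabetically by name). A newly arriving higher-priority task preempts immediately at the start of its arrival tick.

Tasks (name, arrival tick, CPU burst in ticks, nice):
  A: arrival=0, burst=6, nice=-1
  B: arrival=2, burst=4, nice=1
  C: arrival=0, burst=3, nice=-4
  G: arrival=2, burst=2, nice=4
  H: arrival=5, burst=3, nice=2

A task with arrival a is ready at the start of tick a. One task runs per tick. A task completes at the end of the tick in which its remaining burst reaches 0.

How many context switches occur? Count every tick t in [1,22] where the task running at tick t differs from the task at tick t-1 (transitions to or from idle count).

context switches = 5

t=0: ready={A,C} → run C
t=1: ready={A,C} → run C
t=2: ready={A,B,C,G} → run C
t=3: ready={A,B,G} → run A
t=4: ready={A,B,G} → run A
t=5: ready={A,B,G,H} → run A
t=6: ready={A,B,G,H} → run A
t=7: ready={A,B,G,H} → run A
t=8: ready={A,B,G,H} → run A
t=9: ready={B,G,H} → run B
t=10: ready={B,G,H} → run B
t=11: ready={B,G,H} → run B
t=12: ready={B,G,H} → run B
t=13: ready={G,H} → run H
t=14: ready={G,H} → run H
t=15: ready={G,H} → run H
t=16: ready={G} → run G
t=17: ready={G} → run G
t=18: (idle)
t=19: (idle)
t=20: (idle)
t=21: (idle)
t=22: (idle)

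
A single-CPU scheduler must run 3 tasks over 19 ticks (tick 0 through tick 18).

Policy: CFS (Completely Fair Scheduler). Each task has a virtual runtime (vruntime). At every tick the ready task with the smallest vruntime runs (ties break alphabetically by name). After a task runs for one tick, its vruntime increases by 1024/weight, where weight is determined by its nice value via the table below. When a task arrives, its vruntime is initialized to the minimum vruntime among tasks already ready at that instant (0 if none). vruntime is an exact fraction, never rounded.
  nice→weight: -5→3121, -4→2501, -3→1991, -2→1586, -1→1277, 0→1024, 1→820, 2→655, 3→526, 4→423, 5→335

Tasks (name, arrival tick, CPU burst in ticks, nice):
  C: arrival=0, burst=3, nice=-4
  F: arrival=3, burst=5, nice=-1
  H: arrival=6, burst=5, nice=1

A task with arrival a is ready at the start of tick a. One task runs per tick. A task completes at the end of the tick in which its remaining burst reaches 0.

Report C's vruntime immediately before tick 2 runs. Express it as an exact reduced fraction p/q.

t=0: vr[C=0] → run C
t=1: vr[C=1024/2501] → run C
t=2: vr[C=2048/2501] → run C
t=3: vr[F=0] → run F
t=4: vr[F=1024/1277] → run F
t=5: vr[F=2048/1277] → run F
t=6: vr[F=3072/1277 H=3072/1277] → run F
t=7: vr[F=4096/1277 H=3072/1277] → run H
t=8: vr[F=4096/1277 H=956672/261785] → run F
t=9: vr[H=956672/261785] → run H
t=10: vr[H=1283584/261785] → run H
t=11: vr[H=1610496/261785] → run H
t=12: vr[H=1937408/261785] → run H
t=13: (idle)
t=14: (idle)
t=15: (idle)
t=16: (idle)
t=17: (idle)
t=18: (idle)

vruntime(C, start of tick 2) = 2048/2501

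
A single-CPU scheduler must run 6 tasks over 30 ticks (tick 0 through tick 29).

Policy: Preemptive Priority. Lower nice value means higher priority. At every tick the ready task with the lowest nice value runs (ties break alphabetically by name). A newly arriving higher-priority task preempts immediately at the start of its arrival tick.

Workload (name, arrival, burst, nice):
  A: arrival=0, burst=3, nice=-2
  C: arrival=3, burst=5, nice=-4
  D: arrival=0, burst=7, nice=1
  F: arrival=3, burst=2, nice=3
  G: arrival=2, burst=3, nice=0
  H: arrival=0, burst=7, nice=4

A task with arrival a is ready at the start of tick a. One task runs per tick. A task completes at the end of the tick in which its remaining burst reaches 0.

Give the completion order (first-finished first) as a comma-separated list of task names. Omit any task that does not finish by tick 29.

completion order = A, C, G, D, F, H

t=0: ready={A,D,H} → run A
t=1: ready={A,D,H} → run A
t=2: ready={A,D,G,H} → run A
t=3: ready={C,D,F,G,H} → run C
t=4: ready={C,D,F,G,H} → run C
t=5: ready={C,D,F,G,H} → run C
t=6: ready={C,D,F,G,H} → run C
t=7: ready={C,D,F,G,H} → run C
t=8: ready={D,F,G,H} → run G
t=9: ready={D,F,G,H} → run G
t=10: ready={D,F,G,H} → run G
t=11: ready={D,F,H} → run D
t=12: ready={D,F,H} → run D
t=13: ready={D,F,H} → run D
t=14: ready={D,F,H} → run D
t=15: ready={D,F,H} → run D
t=16: ready={D,F,H} → run D
t=17: ready={D,F,H} → run D
t=18: ready={F,H} → run F
t=19: ready={F,H} → run F
t=20: ready={H} → run H
t=21: ready={H} → run H
t=22: ready={H} → run H
t=23: ready={H} → run H
t=24: ready={H} → run H
t=25: ready={H} → run H
t=26: ready={H} → run H
t=27: (idle)
t=28: (idle)
t=29: (idle)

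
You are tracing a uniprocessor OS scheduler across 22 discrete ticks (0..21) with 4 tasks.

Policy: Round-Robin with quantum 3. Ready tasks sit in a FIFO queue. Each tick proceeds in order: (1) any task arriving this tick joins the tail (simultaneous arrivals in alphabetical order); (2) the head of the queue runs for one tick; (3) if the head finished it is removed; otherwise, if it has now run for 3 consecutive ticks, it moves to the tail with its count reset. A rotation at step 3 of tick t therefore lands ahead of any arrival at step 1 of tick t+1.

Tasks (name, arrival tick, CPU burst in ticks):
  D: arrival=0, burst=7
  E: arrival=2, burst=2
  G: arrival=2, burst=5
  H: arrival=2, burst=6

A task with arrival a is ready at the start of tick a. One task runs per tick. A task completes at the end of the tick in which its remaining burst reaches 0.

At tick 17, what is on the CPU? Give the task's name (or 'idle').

t=0: queue=[D] q_used=0 → run D
t=1: queue=[D] q_used=1 → run D
t=2: queue=[D,E,G,H] q_used=2 → run D
t=3: queue=[E,G,H,D] q_used=0 → run E
t=4: queue=[E,G,H,D] q_used=1 → run E
t=5: queue=[G,H,D] q_used=0 → run G
t=6: queue=[G,H,D] q_used=1 → run G
t=7: queue=[G,H,D] q_used=2 → run G
t=8: queue=[H,D,G] q_used=0 → run H
t=9: queue=[H,D,G] q_used=1 → run H
t=10: queue=[H,D,G] q_used=2 → run H
t=11: queue=[D,G,H] q_used=0 → run D
t=12: queue=[D,G,H] q_used=1 → run D
t=13: queue=[D,G,H] q_used=2 → run D
t=14: queue=[G,H,D] q_used=0 → run G
t=15: queue=[G,H,D] q_used=1 → run G
t=16: queue=[H,D] q_used=0 → run H
t=17: queue=[H,D] q_used=1 → run H
t=18: queue=[H,D] q_used=2 → run H
t=19: queue=[D] q_used=0 → run D
t=20: (idle)
t=21: (idle)

running at tick 17 = H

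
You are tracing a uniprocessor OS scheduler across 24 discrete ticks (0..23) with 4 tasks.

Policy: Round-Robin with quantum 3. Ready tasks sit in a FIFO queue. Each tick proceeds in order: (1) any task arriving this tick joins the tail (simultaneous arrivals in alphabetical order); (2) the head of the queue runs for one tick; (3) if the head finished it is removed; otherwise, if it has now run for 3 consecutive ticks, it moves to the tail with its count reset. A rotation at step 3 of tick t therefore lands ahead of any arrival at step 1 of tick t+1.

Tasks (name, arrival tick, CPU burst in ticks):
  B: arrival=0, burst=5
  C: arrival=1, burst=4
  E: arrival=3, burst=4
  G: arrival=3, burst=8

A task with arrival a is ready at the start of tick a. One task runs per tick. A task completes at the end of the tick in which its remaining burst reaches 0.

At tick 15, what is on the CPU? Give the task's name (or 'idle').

running at tick 15 = E

t=0: queue=[B] q_used=0 → run B
t=1: queue=[B,C] q_used=1 → run B
t=2: queue=[B,C] q_used=2 → run B
t=3: queue=[C,B,E,G] q_used=0 → run C
t=4: queue=[C,B,E,G] q_used=1 → run C
t=5: queue=[C,B,E,G] q_used=2 → run C
t=6: queue=[B,E,G,C] q_used=0 → run B
t=7: queue=[B,E,G,C] q_used=1 → run B
t=8: queue=[E,G,C] q_used=0 → run E
t=9: queue=[E,G,C] q_used=1 → run E
t=10: queue=[E,G,C] q_used=2 → run E
t=11: queue=[G,C,E] q_used=0 → run G
t=12: queue=[G,C,E] q_used=1 → run G
t=13: queue=[G,C,E] q_used=2 → run G
t=14: queue=[C,E,G] q_used=0 → run C
t=15: queue=[E,G] q_used=0 → run E
t=16: queue=[G] q_used=0 → run G
t=17: queue=[G] q_used=1 → run G
t=18: queue=[G] q_used=2 → run G
t=19: queue=[G] q_used=0 → run G
t=20: queue=[G] q_used=1 → run G
t=21: (idle)
t=22: (idle)
t=23: (idle)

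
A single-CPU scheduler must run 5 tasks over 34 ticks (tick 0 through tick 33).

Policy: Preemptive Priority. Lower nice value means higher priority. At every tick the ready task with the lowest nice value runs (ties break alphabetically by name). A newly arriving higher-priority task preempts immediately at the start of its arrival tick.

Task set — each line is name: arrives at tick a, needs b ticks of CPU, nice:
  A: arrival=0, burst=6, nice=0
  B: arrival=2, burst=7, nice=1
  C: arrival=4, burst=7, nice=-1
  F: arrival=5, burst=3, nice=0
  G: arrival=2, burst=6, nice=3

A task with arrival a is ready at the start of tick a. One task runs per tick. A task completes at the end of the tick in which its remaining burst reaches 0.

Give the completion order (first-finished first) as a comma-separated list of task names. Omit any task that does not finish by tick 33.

t=0: ready={A} → run A
t=1: ready={A} → run A
t=2: ready={A,B,G} → run A
t=3: ready={A,B,G} → run A
t=4: ready={A,B,C,G} → run C
t=5: ready={A,B,C,F,G} → run C
t=6: ready={A,B,C,F,G} → run C
t=7: ready={A,B,C,F,G} → run C
t=8: ready={A,B,C,F,G} → run C
t=9: ready={A,B,C,F,G} → run C
t=10: ready={A,B,C,F,G} → run C
t=11: ready={A,B,F,G} → run A
t=12: ready={A,B,F,G} → run A
t=13: ready={B,F,G} → run F
t=14: ready={B,F,G} → run F
t=15: ready={B,F,G} → run F
t=16: ready={B,G} → run B
t=17: ready={B,G} → run B
t=18: ready={B,G} → run B
t=19: ready={B,G} → run B
t=20: ready={B,G} → run B
t=21: ready={B,G} → run B
t=22: ready={B,G} → run B
t=23: ready={G} → run G
t=24: ready={G} → run G
t=25: ready={G} → run G
t=26: ready={G} → run G
t=27: ready={G} → run G
t=28: ready={G} → run G
t=29: (idle)
t=30: (idle)
t=31: (idle)
t=32: (idle)
t=33: (idle)

completion order = C, A, F, B, G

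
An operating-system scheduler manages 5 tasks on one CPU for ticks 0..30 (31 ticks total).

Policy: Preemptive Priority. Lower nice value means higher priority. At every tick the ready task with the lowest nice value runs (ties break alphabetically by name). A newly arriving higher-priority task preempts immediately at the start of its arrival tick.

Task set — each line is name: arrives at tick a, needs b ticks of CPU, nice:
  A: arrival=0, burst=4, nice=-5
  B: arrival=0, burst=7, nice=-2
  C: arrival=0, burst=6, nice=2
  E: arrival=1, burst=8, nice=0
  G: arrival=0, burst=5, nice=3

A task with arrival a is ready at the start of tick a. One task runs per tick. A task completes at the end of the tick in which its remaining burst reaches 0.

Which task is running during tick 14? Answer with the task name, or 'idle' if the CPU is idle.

t=0: ready={A,B,C,G} → run A
t=1: ready={A,B,C,E,G} → run A
t=2: ready={A,B,C,E,G} → run A
t=3: ready={A,B,C,E,G} → run A
t=4: ready={B,C,E,G} → run B
t=5: ready={B,C,E,G} → run B
t=6: ready={B,C,E,G} → run B
t=7: ready={B,C,E,G} → run B
t=8: ready={B,C,E,G} → run B
t=9: ready={B,C,E,G} → run B
t=10: ready={B,C,E,G} → run B
t=11: ready={C,E,G} → run E
t=12: ready={C,E,G} → run E
t=13: ready={C,E,G} → run E
t=14: ready={C,E,G} → run E
t=15: ready={C,E,G} → run E
t=16: ready={C,E,G} → run E
t=17: ready={C,E,G} → run E
t=18: ready={C,E,G} → run E
t=19: ready={C,G} → run C
t=20: ready={C,G} → run C
t=21: ready={C,G} → run C
t=22: ready={C,G} → run C
t=23: ready={C,G} → run C
t=24: ready={C,G} → run C
t=25: ready={G} → run G
t=26: ready={G} → run G
t=27: ready={G} → run G
t=28: ready={G} → run G
t=29: ready={G} → run G
t=30: (idle)

running at tick 14 = E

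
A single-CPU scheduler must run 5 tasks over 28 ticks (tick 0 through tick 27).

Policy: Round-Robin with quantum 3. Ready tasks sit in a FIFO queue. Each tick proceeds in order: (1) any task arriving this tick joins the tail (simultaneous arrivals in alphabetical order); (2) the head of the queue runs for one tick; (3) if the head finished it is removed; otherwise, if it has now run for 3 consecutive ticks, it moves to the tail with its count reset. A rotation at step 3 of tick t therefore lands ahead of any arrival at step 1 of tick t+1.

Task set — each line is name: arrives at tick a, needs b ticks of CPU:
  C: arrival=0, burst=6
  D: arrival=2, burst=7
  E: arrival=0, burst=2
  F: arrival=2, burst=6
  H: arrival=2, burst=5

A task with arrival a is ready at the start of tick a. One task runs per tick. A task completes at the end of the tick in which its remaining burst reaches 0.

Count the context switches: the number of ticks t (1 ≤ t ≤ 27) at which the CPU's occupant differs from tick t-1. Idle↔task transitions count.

context switches = 10

t=0: queue=[C,E] q_used=0 → run C
t=1: queue=[C,E] q_used=1 → run C
t=2: queue=[C,E,D,F,H] q_used=2 → run C
t=3: queue=[E,D,F,H,C] q_used=0 → run E
t=4: queue=[E,D,F,H,C] q_used=1 → run E
t=5: queue=[D,F,H,C] q_used=0 → run D
t=6: queue=[D,F,H,C] q_used=1 → run D
t=7: queue=[D,F,H,C] q_used=2 → run D
t=8: queue=[F,H,C,D] q_used=0 → run F
t=9: queue=[F,H,C,D] q_used=1 → run F
t=10: queue=[F,H,C,D] q_used=2 → run F
t=11: queue=[H,C,D,F] q_used=0 → run H
t=12: queue=[H,C,D,F] q_used=1 → run H
t=13: queue=[H,C,D,F] q_used=2 → run H
t=14: queue=[C,D,F,H] q_used=0 → run C
t=15: queue=[C,D,F,H] q_used=1 → run C
t=16: queue=[C,D,F,H] q_used=2 → run C
t=17: queue=[D,F,H] q_used=0 → run D
t=18: queue=[D,F,H] q_used=1 → run D
t=19: queue=[D,F,H] q_used=2 → run D
t=20: queue=[F,H,D] q_used=0 → run F
t=21: queue=[F,H,D] q_used=1 → run F
t=22: queue=[F,H,D] q_used=2 → run F
t=23: queue=[H,D] q_used=0 → run H
t=24: queue=[H,D] q_used=1 → run H
t=25: queue=[D] q_used=0 → run D
t=26: (idle)
t=27: (idle)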